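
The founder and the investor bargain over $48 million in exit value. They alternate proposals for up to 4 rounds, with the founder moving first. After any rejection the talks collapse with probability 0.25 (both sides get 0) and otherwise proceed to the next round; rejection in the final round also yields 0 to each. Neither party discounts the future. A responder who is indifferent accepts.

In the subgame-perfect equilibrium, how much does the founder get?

By backward induction:
Round 4 (the investor proposes): rejection yields 0 for the founder; the investor offers 0 and keeps 48.
Round 3 (the founder proposes): rejecting gives the investor an expected 0.75 × 48 = 36; the founder offers that and keeps 12.
Round 2 (the investor proposes): rejecting gives the founder an expected 0.75 × 12 = 9; the investor offers that and keeps 39.
Round 1 (the founder proposes): rejecting gives the investor an expected 0.75 × 39 = 29.25, so the founder offers 29.25, keeping 18.75.

18.75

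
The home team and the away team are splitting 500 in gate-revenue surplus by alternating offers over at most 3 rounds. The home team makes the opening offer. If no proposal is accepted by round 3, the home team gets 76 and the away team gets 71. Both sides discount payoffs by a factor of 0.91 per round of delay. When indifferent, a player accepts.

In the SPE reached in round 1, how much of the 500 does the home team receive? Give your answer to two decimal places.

Round 3 (the home team proposes): the away team gets 71 if talks fail, so the home team offers 71 and keeps 429.
Round 2 (the away team proposes): the home team can get 429 next round, worth 0.91 × 429 = 390.39 now. The away team offers 390.39 and keeps 500 − 390.39 = 109.61.
Round 1 (the home team proposes): the away team can get 109.61 next round, worth 0.91 × 109.61 = 99.7451 now, so the home team offers 99.7451, keeping 400.2549.

400.25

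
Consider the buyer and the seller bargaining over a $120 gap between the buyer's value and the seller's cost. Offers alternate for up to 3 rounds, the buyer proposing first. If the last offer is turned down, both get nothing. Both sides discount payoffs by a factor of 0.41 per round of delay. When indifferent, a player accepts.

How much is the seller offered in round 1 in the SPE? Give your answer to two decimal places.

29.03

Round 3 (the buyer proposes): rejection yields 0 for the seller; the buyer offers 0 and keeps 120.
Round 2 (the seller proposes): the buyer can get 120 next round, worth 0.41 × 120 = 49.2 now. The seller offers 49.2 and keeps 120 − 49.2 = 70.8.
Round 1 (the buyer proposes): the seller can get 70.8 next round, worth 0.41 × 70.8 = 29.028 now, so the buyer offers 29.028, keeping 90.972.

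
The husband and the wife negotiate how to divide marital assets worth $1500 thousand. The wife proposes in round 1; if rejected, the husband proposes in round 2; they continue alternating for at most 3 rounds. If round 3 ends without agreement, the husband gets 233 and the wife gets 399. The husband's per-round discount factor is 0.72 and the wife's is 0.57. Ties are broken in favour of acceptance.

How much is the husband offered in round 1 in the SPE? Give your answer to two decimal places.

Round 3 (the wife proposes): the husband gets 233 if talks fail, so the wife offers 233 and keeps 1267.
Round 2 (the husband proposes): the wife can get 1267 next round, worth 0.57 × 1267 = 722.19 now, so the husband offers 722.19, keeping 777.81.
Round 1 (the wife proposes): the husband can get 777.81 next round, worth 0.72 × 777.81 = 560.0232 now, so the wife offers 560.0232, keeping 939.9768.

560.02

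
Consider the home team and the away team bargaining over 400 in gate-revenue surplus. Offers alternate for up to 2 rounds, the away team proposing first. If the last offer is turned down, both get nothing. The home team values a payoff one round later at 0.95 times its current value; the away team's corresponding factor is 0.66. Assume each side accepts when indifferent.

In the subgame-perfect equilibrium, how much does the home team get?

380

Work backward from the last round.
Round 2 (the home team proposes): the away team will accept anything ≥ 0, so the home team offers 0 and keeps 400.
Round 1 (the away team proposes): the home team can get 400 next round, worth 0.95 × 400 = 380 now, so the away team offers 380, keeping 20.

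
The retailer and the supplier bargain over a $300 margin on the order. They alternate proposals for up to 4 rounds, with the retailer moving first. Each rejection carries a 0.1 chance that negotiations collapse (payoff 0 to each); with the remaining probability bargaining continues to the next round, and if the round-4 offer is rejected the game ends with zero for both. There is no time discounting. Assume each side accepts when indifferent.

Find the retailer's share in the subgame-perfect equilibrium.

Round 4 (the supplier proposes): rejection yields 0 for the retailer; the supplier offers 0 and keeps 300.
Round 3 (the retailer proposes): rejecting gives the supplier an expected 0.9 × 300 = 270. The retailer offers 270 and keeps 300 − 270 = 30.
Round 2 (the supplier proposes): rejecting gives the retailer an expected 0.9 × 30 = 27, so the supplier offers 27, keeping 273.
Round 1 (the retailer proposes): rejecting gives the supplier an expected 0.9 × 273 = 245.7; the retailer offers that and keeps 54.3.

54.3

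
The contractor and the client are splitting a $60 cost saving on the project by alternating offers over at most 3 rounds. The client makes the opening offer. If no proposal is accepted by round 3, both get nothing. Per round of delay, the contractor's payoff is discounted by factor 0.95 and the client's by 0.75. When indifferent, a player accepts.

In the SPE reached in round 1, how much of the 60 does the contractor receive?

By backward induction:
Round 3 (the client proposes): the contractor will accept anything ≥ 0, so the client offers 0 and keeps 60.
Round 2 (the contractor proposes): the client can get 60 next round, worth 0.75 × 60 = 45 now. The contractor offers 45 and keeps 60 − 45 = 15.
Round 1 (the client proposes): the contractor can get 15 next round, worth 0.95 × 15 = 14.25 now; the client offers that and keeps 45.75.

14.25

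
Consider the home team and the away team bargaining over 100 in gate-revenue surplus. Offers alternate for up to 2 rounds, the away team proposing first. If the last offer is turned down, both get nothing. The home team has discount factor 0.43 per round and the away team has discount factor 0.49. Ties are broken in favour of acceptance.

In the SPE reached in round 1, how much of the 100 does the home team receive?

Round 2 (the home team proposes): the away team will accept anything ≥ 0, so the home team offers 0 and keeps 100.
Round 1 (the away team proposes): the home team can get 100 next round, worth 0.43 × 100 = 43 now, so the away team offers 43, keeping 57.

43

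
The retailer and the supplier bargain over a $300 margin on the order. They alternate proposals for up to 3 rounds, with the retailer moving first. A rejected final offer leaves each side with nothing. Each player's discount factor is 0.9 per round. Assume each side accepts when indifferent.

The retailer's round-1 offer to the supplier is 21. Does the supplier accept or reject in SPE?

Work out the supplier's continuation value if the offer is rejected.
Round 3 (the retailer proposes): rejection yields 0 for the supplier; the retailer offers 0 and keeps 300.
Round 2 (the supplier proposes): the retailer can get 300 next round, worth 0.9 × 300 = 270 now; the supplier offers that and keeps 30.
So by rejecting in round 1, the supplier gets 30 next round, worth 0.9 × 30 = 27 now.
Offer 21 < 27, so the supplier rejects.

Reject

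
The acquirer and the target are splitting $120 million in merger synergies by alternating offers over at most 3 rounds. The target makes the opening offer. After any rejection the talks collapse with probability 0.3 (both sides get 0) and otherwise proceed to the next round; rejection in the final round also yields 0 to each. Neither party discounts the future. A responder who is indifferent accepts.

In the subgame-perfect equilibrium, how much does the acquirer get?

25.2

By backward induction:
Round 3 (the target proposes): the acquirer will accept anything ≥ 0, so the target offers 0 and keeps 120.
Round 2 (the acquirer proposes): rejecting gives the target an expected 0.7 × 120 = 84. The acquirer offers 84 and keeps 120 − 84 = 36.
Round 1 (the target proposes): rejecting gives the acquirer an expected 0.7 × 36 = 25.2; the target offers that and keeps 94.8.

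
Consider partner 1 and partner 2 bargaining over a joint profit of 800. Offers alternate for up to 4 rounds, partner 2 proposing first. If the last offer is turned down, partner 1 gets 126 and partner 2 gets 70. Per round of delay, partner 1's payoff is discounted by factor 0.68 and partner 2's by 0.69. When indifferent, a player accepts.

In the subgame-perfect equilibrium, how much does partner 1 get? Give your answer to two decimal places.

401.55

Round 4 (partner 1 proposes): partner 2 gets 70 if talks fail, so partner 1 offers 70 and keeps 730.
Round 3 (partner 2 proposes): partner 1 can get 730 next round, worth 0.68 × 730 = 496.4 now. Partner 2 offers 496.4 and keeps 800 − 496.4 = 303.6.
Round 2 (partner 1 proposes): partner 2 can get 303.6 next round, worth 0.69 × 303.6 = 209.484 now, so partner 1 offers 209.484, keeping 590.516.
Round 1 (partner 2 proposes): partner 1 can get 590.516 next round, worth 0.68 × 590.516 = 401.55088 now. Partner 2 offers 401.55088 and keeps 800 − 401.55088 = 398.44912.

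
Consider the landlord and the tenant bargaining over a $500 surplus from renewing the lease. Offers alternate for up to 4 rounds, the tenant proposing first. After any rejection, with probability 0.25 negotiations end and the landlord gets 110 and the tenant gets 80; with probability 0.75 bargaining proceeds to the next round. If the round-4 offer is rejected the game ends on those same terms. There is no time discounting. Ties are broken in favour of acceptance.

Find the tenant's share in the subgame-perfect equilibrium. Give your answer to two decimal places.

201.09

By backward induction:
Round 4 (the landlord proposes): the tenant gets 80 if talks fail, so the landlord offers 80 and keeps 420.
Round 3 (the tenant proposes): rejecting gives the landlord an expected 0.75 × 420 + 0.25 × 110 = 342.5; the tenant offers that and keeps 157.5.
Round 2 (the landlord proposes): rejecting gives the tenant an expected 0.75 × 157.5 + 0.25 × 80 = 138.125; the landlord offers that and keeps 361.875.
Round 1 (the tenant proposes): rejecting gives the landlord an expected 0.75 × 361.875 + 0.25 × 110 = 298.90625; the tenant offers that and keeps 201.09375.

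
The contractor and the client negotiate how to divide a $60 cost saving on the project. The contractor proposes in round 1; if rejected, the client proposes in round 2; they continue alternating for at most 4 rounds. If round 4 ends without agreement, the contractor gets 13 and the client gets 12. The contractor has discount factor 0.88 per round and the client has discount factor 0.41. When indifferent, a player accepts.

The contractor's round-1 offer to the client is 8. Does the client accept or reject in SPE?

Round 4 (the client proposes): the contractor gets 13 if talks fail, so the client offers 13 and keeps 47.
Round 3 (the contractor proposes): the client can get 47 next round, worth 0.41 × 47 = 19.27 now, so the contractor offers 19.27, keeping 40.73.
Round 2 (the client proposes): the contractor can get 40.73 next round, worth 0.88 × 40.73 = 35.8424 now. The client offers 35.8424 and keeps 60 − 35.8424 = 24.1576.
So by rejecting in round 1, the client gets 24.1576 next round, worth 0.41 × 24.1576 = 9.904616 now.
Offer 8 < 9.904616, so the client rejects.

Reject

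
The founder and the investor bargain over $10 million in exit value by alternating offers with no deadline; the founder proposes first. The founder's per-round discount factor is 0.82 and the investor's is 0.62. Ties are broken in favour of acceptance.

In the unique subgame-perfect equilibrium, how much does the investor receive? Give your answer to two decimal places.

2.27

Let x be the founder's share when the founder proposes and y be the investor's share when the investor proposes.
The investor accepts iff offered ≥ 0.62·y, so x = 10 − 0.62y. Symmetrically y = 10 − 0.82x.
Substituting: x = 10 − 0.62(10 − 0.82x), giving x(1 − 0.82·0.62) = 10(1 − 0.62).
So x = 10 × 0.38 / 0.4916 ≈ 7.7299, and the investor receives 10 − x ≈ 2.2701.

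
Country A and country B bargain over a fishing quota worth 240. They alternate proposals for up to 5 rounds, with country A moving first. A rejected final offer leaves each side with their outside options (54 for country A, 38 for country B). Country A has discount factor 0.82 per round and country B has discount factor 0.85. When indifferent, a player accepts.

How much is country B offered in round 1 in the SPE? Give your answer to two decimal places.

80.77

Round 5 (country A proposes): country B gets 38 if talks fail, so country A offers 38 and keeps 202.
Round 4 (country B proposes): country A can get 202 next round, worth 0.82 × 202 = 165.64 now; country B offers that and keeps 74.36.
Round 3 (country A proposes): country B can get 74.36 next round, worth 0.85 × 74.36 = 63.206 now, so country A offers 63.206, keeping 176.794.
Round 2 (country B proposes): country A can get 176.794 next round, worth 0.82 × 176.794 = 144.97108 now, so country B offers 144.97108, keeping 95.02892.
Round 1 (country A proposes): country B can get 95.02892 next round, worth 0.85 × 95.02892 = 80.774582 now. Country A offers 80.774582 and keeps 240 − 80.774582 = 159.225418.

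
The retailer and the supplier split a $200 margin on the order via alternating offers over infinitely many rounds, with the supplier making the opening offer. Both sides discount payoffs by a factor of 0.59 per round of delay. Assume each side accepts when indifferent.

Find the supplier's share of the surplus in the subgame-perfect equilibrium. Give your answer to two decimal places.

Let x be the supplier's share when the supplier proposes and y be the retailer's share when the retailer proposes.
The retailer accepts iff offered ≥ 0.59·y, so x = 200 − 0.59y. Symmetrically y = 200 − 0.59x.
Substituting: x = 200 − 0.59(200 − 0.59x), giving x(1 − 0.59·0.59) = 200(1 − 0.59).
So x = 200 × 0.41 / 0.6519 ≈ 125.7862, and the retailer receives 200 − x ≈ 74.2138.

125.79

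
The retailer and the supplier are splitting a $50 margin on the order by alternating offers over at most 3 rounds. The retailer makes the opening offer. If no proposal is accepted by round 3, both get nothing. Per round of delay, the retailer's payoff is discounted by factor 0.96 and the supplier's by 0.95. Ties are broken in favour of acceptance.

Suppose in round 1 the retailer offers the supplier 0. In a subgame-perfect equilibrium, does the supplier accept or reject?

Reject

Work out the supplier's continuation value if the offer is rejected.
Round 3 (the retailer proposes): rejection yields 0 for the supplier; the retailer offers 0 and keeps 50.
Round 2 (the supplier proposes): the retailer can get 50 next round, worth 0.96 × 50 = 48 now, so the supplier offers 48, keeping 2.
So by rejecting in round 1, the supplier gets 2 next round, worth 0.95 × 2 = 1.9 now.
Offer 0 < 1.9, so the supplier rejects.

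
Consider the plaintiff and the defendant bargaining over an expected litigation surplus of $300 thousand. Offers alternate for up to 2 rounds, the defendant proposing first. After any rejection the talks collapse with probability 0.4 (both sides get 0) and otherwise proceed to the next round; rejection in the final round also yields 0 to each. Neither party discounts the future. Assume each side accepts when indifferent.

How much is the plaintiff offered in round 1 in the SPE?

180

Round 2 (the plaintiff proposes): the defendant will accept anything ≥ 0, so the plaintiff offers 0 and keeps 300.
Round 1 (the defendant proposes): rejecting gives the plaintiff an expected 0.6 × 300 = 180. The defendant offers 180 and keeps 300 − 180 = 120.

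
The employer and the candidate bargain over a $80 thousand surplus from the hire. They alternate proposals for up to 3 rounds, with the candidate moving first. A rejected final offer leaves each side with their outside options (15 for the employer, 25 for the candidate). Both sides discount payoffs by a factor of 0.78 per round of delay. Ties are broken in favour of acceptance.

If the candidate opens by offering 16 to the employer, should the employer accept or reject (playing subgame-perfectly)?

Reject

Round 3 (the candidate proposes): the employer gets 15 if talks fail, so the candidate offers 15 and keeps 65.
Round 2 (the employer proposes): the candidate can get 65 next round, worth 0.78 × 65 = 50.7 now, so the employer offers 50.7, keeping 29.3.
So by rejecting in round 1, the employer gets 29.3 next round, worth 0.78 × 29.3 = 22.854 now.
Offer 16 < 22.854, so the employer rejects.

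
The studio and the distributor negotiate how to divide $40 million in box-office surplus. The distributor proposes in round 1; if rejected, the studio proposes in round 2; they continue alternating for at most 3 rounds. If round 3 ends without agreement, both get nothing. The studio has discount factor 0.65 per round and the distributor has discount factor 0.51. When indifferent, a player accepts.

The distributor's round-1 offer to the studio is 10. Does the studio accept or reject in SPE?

Reject

Round 3 (the distributor proposes): rejection yields 0 for the studio; the distributor offers 0 and keeps 40.
Round 2 (the studio proposes): the distributor can get 40 next round, worth 0.51 × 40 = 20.4 now. The studio offers 20.4 and keeps 40 − 20.4 = 19.6.
So by rejecting in round 1, the studio gets 19.6 next round, worth 0.65 × 19.6 = 12.74 now.
Offer 10 < 12.74, so the studio rejects.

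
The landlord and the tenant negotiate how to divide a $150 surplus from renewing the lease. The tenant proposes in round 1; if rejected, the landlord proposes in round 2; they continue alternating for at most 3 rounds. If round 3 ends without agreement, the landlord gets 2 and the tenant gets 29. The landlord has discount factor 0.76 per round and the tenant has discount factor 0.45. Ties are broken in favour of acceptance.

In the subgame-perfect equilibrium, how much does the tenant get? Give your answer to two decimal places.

Round 3 (the tenant proposes): the landlord gets 2 if talks fail, so the tenant offers 2 and keeps 148.
Round 2 (the landlord proposes): the tenant can get 148 next round, worth 0.45 × 148 = 66.6 now; the landlord offers that and keeps 83.4.
Round 1 (the tenant proposes): the landlord can get 83.4 next round, worth 0.76 × 83.4 = 63.384 now. The tenant offers 63.384 and keeps 150 − 63.384 = 86.616.

86.62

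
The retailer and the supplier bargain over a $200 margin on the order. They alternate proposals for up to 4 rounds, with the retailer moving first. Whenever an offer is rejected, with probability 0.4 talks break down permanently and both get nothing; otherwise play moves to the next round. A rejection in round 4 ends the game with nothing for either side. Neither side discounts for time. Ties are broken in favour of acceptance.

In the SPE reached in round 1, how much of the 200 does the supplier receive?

91.2

By backward induction:
Round 4 (the supplier proposes): the retailer will accept anything ≥ 0, so the supplier offers 0 and keeps 200.
Round 3 (the retailer proposes): rejecting gives the supplier an expected 0.6 × 200 = 120; the retailer offers that and keeps 80.
Round 2 (the supplier proposes): rejecting gives the retailer an expected 0.6 × 80 = 48. The supplier offers 48 and keeps 200 − 48 = 152.
Round 1 (the retailer proposes): rejecting gives the supplier an expected 0.6 × 152 = 91.2; the retailer offers that and keeps 108.8.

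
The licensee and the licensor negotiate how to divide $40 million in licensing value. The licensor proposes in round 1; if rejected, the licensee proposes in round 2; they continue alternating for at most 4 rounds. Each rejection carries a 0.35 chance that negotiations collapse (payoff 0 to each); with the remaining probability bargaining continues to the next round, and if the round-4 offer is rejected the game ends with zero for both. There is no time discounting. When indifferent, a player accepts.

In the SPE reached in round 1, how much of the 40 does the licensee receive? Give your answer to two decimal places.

Round 4 (the licensee proposes): rejection yields 0 for the licensor; the licensee offers 0 and keeps 40.
Round 3 (the licensor proposes): rejecting gives the licensee an expected 0.65 × 40 = 26, so the licensor offers 26, keeping 14.
Round 2 (the licensee proposes): rejecting gives the licensor an expected 0.65 × 14 = 9.1; the licensee offers that and keeps 30.9.
Round 1 (the licensor proposes): rejecting gives the licensee an expected 0.65 × 30.9 = 20.085; the licensor offers that and keeps 19.915.

20.09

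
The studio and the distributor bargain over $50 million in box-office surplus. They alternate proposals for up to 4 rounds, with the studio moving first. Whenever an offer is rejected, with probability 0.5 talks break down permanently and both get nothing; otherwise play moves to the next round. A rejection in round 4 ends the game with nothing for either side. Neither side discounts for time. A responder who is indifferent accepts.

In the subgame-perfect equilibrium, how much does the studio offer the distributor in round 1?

By backward induction:
Round 4 (the distributor proposes): rejection yields 0 for the studio; the distributor offers 0 and keeps 50.
Round 3 (the studio proposes): rejecting gives the distributor an expected 0.5 × 50 = 25, so the studio offers 25, keeping 25.
Round 2 (the distributor proposes): rejecting gives the studio an expected 0.5 × 25 = 12.5. The distributor offers 12.5 and keeps 50 − 12.5 = 37.5.
Round 1 (the studio proposes): rejecting gives the distributor an expected 0.5 × 37.5 = 18.75. The studio offers 18.75 and keeps 50 − 18.75 = 31.25.

18.75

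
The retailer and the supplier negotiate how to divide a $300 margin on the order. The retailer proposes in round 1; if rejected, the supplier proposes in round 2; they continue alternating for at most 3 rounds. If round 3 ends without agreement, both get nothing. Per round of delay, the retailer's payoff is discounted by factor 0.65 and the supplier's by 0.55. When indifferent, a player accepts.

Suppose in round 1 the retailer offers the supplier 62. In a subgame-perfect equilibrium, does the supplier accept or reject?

Accept

Round 3 (the retailer proposes): the supplier will accept anything ≥ 0, so the retailer offers 0 and keeps 300.
Round 2 (the supplier proposes): the retailer can get 300 next round, worth 0.65 × 300 = 195 now; the supplier offers that and keeps 105.
So by rejecting in round 1, the supplier gets 105 next round, worth 0.55 × 105 = 57.75 now.
Offer 62 ≥ 57.75, so the supplier accepts.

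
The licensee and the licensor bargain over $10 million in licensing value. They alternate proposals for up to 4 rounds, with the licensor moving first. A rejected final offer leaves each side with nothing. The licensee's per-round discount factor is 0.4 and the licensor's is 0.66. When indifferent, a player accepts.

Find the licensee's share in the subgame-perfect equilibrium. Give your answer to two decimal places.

Round 4 (the licensee proposes): the licensor will accept anything ≥ 0, so the licensee offers 0 and keeps 10.
Round 3 (the licensor proposes): the licensee can get 10 next round, worth 0.4 × 10 = 4 now, so the licensor offers 4, keeping 6.
Round 2 (the licensee proposes): the licensor can get 6 next round, worth 0.66 × 6 = 3.96 now. The licensee offers 3.96 and keeps 10 − 3.96 = 6.04.
Round 1 (the licensor proposes): the licensee can get 6.04 next round, worth 0.4 × 6.04 = 2.416 now. The licensor offers 2.416 and keeps 10 − 2.416 = 7.584.

2.42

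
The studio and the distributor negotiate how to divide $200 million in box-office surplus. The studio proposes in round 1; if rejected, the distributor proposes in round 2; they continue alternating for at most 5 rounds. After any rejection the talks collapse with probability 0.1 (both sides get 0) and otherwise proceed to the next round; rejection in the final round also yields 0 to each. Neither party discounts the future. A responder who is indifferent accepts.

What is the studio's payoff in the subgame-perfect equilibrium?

Round 5 (the studio proposes): the distributor will accept anything ≥ 0, so the studio offers 0 and keeps 200.
Round 4 (the distributor proposes): rejecting gives the studio an expected 0.9 × 200 = 180, so the distributor offers 180, keeping 20.
Round 3 (the studio proposes): rejecting gives the distributor an expected 0.9 × 20 = 18, so the studio offers 18, keeping 182.
Round 2 (the distributor proposes): rejecting gives the studio an expected 0.9 × 182 = 163.8; the distributor offers that and keeps 36.2.
Round 1 (the studio proposes): rejecting gives the distributor an expected 0.9 × 36.2 = 32.58. The studio offers 32.58 and keeps 200 − 32.58 = 167.42.

167.42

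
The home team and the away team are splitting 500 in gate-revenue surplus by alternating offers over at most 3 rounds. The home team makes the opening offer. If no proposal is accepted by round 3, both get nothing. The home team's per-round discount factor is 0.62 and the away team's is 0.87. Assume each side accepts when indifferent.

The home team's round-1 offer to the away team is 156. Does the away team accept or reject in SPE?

Round 3 (the home team proposes): the away team will accept anything ≥ 0, so the home team offers 0 and keeps 500.
Round 2 (the away team proposes): the home team can get 500 next round, worth 0.62 × 500 = 310 now, so the away team offers 310, keeping 190.
So by rejecting in round 1, the away team gets 190 next round, worth 0.87 × 190 = 165.3 now.
Offer 156 < 165.3, so the away team rejects.

Reject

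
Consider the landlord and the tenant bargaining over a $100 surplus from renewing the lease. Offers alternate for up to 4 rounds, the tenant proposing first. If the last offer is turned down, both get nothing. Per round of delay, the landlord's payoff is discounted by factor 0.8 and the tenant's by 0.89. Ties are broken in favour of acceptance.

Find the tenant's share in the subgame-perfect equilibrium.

Round 4 (the landlord proposes): the tenant will accept anything ≥ 0, so the landlord offers 0 and keeps 100.
Round 3 (the tenant proposes): the landlord can get 100 next round, worth 0.8 × 100 = 80 now, so the tenant offers 80, keeping 20.
Round 2 (the landlord proposes): the tenant can get 20 next round, worth 0.89 × 20 = 17.8 now; the landlord offers that and keeps 82.2.
Round 1 (the tenant proposes): the landlord can get 82.2 next round, worth 0.8 × 82.2 = 65.76 now. The tenant offers 65.76 and keeps 100 − 65.76 = 34.24.

34.24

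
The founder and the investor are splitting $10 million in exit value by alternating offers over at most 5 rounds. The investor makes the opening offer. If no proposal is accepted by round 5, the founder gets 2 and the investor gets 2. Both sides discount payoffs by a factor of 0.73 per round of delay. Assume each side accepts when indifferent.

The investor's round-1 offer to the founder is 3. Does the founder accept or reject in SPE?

Reject

Round 5 (the investor proposes): the founder gets 2 if talks fail, so the investor offers 2 and keeps 8.
Round 4 (the founder proposes): the investor can get 8 next round, worth 0.73 × 8 = 5.84 now. The founder offers 5.84 and keeps 10 − 5.84 = 4.16.
Round 3 (the investor proposes): the founder can get 4.16 next round, worth 0.73 × 4.16 = 3.0368 now, so the investor offers 3.0368, keeping 6.9632.
Round 2 (the founder proposes): the investor can get 6.9632 next round, worth 0.73 × 6.9632 = 5.083136 now. The founder offers 5.083136 and keeps 10 − 5.083136 = 4.916864.
So by rejecting in round 1, the founder gets 4.916864 next round, worth 0.73 × 4.916864 = 3.58931072 now.
Offer 3 < 3.58931072, so the founder rejects.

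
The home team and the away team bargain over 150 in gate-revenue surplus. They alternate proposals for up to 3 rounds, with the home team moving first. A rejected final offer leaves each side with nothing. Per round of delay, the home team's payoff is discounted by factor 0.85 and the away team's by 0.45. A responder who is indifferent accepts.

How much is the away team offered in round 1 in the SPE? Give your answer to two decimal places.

Round 3 (the home team proposes): rejection yields 0 for the away team; the home team offers 0 and keeps 150.
Round 2 (the away team proposes): the home team can get 150 next round, worth 0.85 × 150 = 127.5 now, so the away team offers 127.5, keeping 22.5.
Round 1 (the home team proposes): the away team can get 22.5 next round, worth 0.45 × 22.5 = 10.125 now, so the home team offers 10.125, keeping 139.875.

10.13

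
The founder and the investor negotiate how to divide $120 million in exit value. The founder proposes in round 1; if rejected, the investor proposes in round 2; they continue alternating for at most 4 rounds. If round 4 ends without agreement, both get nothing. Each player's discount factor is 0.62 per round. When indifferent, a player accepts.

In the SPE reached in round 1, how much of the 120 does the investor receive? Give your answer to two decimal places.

56.87

By backward induction:
Round 4 (the investor proposes): the founder will accept anything ≥ 0, so the investor offers 0 and keeps 120.
Round 3 (the founder proposes): the investor can get 120 next round, worth 0.62 × 120 = 74.4 now, so the founder offers 74.4, keeping 45.6.
Round 2 (the investor proposes): the founder can get 45.6 next round, worth 0.62 × 45.6 = 28.272 now; the investor offers that and keeps 91.728.
Round 1 (the founder proposes): the investor can get 91.728 next round, worth 0.62 × 91.728 = 56.87136 now, so the founder offers 56.87136, keeping 63.12864.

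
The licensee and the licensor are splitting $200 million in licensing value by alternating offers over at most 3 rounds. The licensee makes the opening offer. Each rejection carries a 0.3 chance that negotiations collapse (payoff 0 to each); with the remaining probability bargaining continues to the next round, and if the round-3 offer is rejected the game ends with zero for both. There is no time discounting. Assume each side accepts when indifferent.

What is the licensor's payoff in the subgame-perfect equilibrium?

42

By backward induction:
Round 3 (the licensee proposes): the licensor will accept anything ≥ 0, so the licensee offers 0 and keeps 200.
Round 2 (the licensor proposes): rejecting gives the licensee an expected 0.7 × 200 = 140, so the licensor offers 140, keeping 60.
Round 1 (the licensee proposes): rejecting gives the licensor an expected 0.7 × 60 = 42, so the licensee offers 42, keeping 158.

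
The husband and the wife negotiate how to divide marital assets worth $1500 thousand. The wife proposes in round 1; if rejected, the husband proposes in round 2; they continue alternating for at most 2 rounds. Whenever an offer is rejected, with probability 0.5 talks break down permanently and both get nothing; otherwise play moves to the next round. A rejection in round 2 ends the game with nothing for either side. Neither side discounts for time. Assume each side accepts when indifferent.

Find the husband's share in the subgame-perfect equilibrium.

Round 2 (the husband proposes): rejection yields 0 for the wife; the husband offers 0 and keeps 1500.
Round 1 (the wife proposes): rejecting gives the husband an expected 0.5 × 1500 = 750, so the wife offers 750, keeping 750.

750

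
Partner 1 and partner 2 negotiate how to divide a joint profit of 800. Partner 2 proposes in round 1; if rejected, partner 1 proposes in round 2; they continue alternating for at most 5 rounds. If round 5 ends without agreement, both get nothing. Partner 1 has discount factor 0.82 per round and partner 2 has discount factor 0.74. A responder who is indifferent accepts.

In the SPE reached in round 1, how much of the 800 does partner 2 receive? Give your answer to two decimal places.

Round 5 (partner 2 proposes): rejection yields 0 for partner 1; partner 2 offers 0 and keeps 800.
Round 4 (partner 1 proposes): partner 2 can get 800 next round, worth 0.74 × 800 = 592 now; partner 1 offers that and keeps 208.
Round 3 (partner 2 proposes): partner 1 can get 208 next round, worth 0.82 × 208 = 170.56 now; partner 2 offers that and keeps 629.44.
Round 2 (partner 1 proposes): partner 2 can get 629.44 next round, worth 0.74 × 629.44 = 465.7856 now. Partner 1 offers 465.7856 and keeps 800 − 465.7856 = 334.2144.
Round 1 (partner 2 proposes): partner 1 can get 334.2144 next round, worth 0.82 × 334.2144 = 274.055808 now; partner 2 offers that and keeps 525.944192.

525.94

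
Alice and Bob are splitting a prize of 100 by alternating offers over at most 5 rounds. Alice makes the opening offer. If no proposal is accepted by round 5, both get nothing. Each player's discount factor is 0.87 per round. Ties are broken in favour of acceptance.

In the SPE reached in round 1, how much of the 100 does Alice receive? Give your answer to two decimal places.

Work backward from the last round.
Round 5 (Alice proposes): Bob will accept anything ≥ 0, so Alice offers 0 and keeps 100.
Round 4 (Bob proposes): Alice can get 100 next round, worth 0.87 × 100 = 87 now; Bob offers that and keeps 13.
Round 3 (Alice proposes): Bob can get 13 next round, worth 0.87 × 13 = 11.31 now; Alice offers that and keeps 88.69.
Round 2 (Bob proposes): Alice can get 88.69 next round, worth 0.87 × 88.69 = 77.1603 now, so Bob offers 77.1603, keeping 22.8397.
Round 1 (Alice proposes): Bob can get 22.8397 next round, worth 0.87 × 22.8397 = 19.870539 now; Alice offers that and keeps 80.129461.

80.13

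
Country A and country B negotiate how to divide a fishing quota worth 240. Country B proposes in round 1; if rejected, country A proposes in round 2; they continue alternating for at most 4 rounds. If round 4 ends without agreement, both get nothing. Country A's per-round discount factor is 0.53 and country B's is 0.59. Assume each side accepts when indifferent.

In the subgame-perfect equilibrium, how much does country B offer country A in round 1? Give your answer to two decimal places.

Solve by backward induction from round 4.
Round 4 (country A proposes): rejection yields 0 for country B; country A offers 0 and keeps 240.
Round 3 (country B proposes): country A can get 240 next round, worth 0.53 × 240 = 127.2 now; country B offers that and keeps 112.8.
Round 2 (country A proposes): country B can get 112.8 next round, worth 0.59 × 112.8 = 66.552 now; country A offers that and keeps 173.448.
Round 1 (country B proposes): country A can get 173.448 next round, worth 0.53 × 173.448 = 91.92744 now. Country B offers 91.92744 and keeps 240 − 91.92744 = 148.07256.

91.93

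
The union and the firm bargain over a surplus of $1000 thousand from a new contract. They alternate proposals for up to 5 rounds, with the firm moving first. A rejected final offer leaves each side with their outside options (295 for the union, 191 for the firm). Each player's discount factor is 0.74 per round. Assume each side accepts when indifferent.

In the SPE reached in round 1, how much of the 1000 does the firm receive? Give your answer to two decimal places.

Work backward from the last round.
Round 5 (the firm proposes): the union gets 295 if talks fail, so the firm offers 295 and keeps 705.
Round 4 (the union proposes): the firm can get 705 next round, worth 0.74 × 705 = 521.7 now, so the union offers 521.7, keeping 478.3.
Round 3 (the firm proposes): the union can get 478.3 next round, worth 0.74 × 478.3 = 353.942 now, so the firm offers 353.942, keeping 646.058.
Round 2 (the union proposes): the firm can get 646.058 next round, worth 0.74 × 646.058 = 478.08292 now, so the union offers 478.08292, keeping 521.91708.
Round 1 (the firm proposes): the union can get 521.91708 next round, worth 0.74 × 521.91708 = 386.2186392 now. The firm offers 386.2186392 and keeps 1000 − 386.2186392 = 613.7813608.

613.78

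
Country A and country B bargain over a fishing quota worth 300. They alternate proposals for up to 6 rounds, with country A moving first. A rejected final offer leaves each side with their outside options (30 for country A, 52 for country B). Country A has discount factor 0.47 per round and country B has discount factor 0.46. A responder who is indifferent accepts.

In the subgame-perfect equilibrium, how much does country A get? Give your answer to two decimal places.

205.24

Round 6 (country B proposes): country A gets 30 if talks fail, so country B offers 30 and keeps 270.
Round 5 (country A proposes): country B can get 270 next round, worth 0.46 × 270 = 124.2 now, so country A offers 124.2, keeping 175.8.
Round 4 (country B proposes): country A can get 175.8 next round, worth 0.47 × 175.8 = 82.626 now, so country B offers 82.626, keeping 217.374.
Round 3 (country A proposes): country B can get 217.374 next round, worth 0.46 × 217.374 = 99.99204 now. Country A offers 99.99204 and keeps 300 − 99.99204 = 200.00796.
Round 2 (country B proposes): country A can get 200.00796 next round, worth 0.47 × 200.00796 = 94.0037412 now. Country B offers 94.0037412 and keeps 300 − 94.0037412 = 205.9962588.
Round 1 (country A proposes): country B can get 205.9962588 next round, worth 0.46 × 205.9962588 = 94.758279048 now, so country A offers 94.758279048, keeping 205.241720952.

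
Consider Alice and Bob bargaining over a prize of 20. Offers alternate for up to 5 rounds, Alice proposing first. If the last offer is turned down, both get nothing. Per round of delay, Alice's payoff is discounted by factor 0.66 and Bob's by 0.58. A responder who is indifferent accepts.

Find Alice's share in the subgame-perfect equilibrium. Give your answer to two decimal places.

Round 5 (Alice proposes): Bob will accept anything ≥ 0, so Alice offers 0 and keeps 20.
Round 4 (Bob proposes): Alice can get 20 next round, worth 0.66 × 20 = 13.2 now, so Bob offers 13.2, keeping 6.8.
Round 3 (Alice proposes): Bob can get 6.8 next round, worth 0.58 × 6.8 = 3.944 now, so Alice offers 3.944, keeping 16.056.
Round 2 (Bob proposes): Alice can get 16.056 next round, worth 0.66 × 16.056 = 10.59696 now, so Bob offers 10.59696, keeping 9.40304.
Round 1 (Alice proposes): Bob can get 9.40304 next round, worth 0.58 × 9.40304 = 5.4537632 now. Alice offers 5.4537632 and keeps 20 − 5.4537632 = 14.5462368.

14.55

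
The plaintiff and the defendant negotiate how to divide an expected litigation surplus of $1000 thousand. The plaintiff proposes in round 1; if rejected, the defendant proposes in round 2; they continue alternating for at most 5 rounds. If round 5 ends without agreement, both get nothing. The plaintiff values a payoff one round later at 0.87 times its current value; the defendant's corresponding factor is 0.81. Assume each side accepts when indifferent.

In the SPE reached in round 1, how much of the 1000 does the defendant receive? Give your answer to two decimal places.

Round 5 (the plaintiff proposes): rejection yields 0 for the defendant; the plaintiff offers 0 and keeps 1000.
Round 4 (the defendant proposes): the plaintiff can get 1000 next round, worth 0.87 × 1000 = 870 now, so the defendant offers 870, keeping 130.
Round 3 (the plaintiff proposes): the defendant can get 130 next round, worth 0.81 × 130 = 105.3 now, so the plaintiff offers 105.3, keeping 894.7.
Round 2 (the defendant proposes): the plaintiff can get 894.7 next round, worth 0.87 × 894.7 = 778.389 now, so the defendant offers 778.389, keeping 221.611.
Round 1 (the plaintiff proposes): the defendant can get 221.611 next round, worth 0.81 × 221.611 = 179.50491 now; the plaintiff offers that and keeps 820.49509.

179.50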